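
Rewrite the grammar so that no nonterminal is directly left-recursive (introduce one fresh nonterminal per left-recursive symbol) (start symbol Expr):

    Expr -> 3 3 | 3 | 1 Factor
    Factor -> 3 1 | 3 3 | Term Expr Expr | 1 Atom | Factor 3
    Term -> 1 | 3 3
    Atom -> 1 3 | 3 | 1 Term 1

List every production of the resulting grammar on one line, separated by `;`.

Expr -> 3 3 | 3 | 1 Factor; Factor -> 3 1 Factor1 | 3 3 Factor1 | Term Expr Expr Factor1 | 1 Atom Factor1; Term -> 1 | 3 3; Atom -> 1 3 | 3 | 1 Term 1; Factor1 -> 3 Factor1 | ε

Factor is directly left-recursive.
For Factor: α = {3}, β = {3 1, 3 3, Term Expr Expr, 1 Atom}. Rewrite as Factor → β Factor1 and Factor1 → α Factor1 | ε.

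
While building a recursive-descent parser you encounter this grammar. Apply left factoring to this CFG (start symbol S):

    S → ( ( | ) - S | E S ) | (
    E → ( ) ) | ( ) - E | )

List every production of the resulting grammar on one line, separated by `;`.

S → ) - S | E S ) | ( S'; E → ) | ( ) E'; S' → ( | eps; E' → ) | - E

S has alternatives sharing prefix '(': factor to S → ( S' with S' → ( | ε.
E has alternatives sharing prefix '( )': factor to E → ( ) E' with E' → ) | - E.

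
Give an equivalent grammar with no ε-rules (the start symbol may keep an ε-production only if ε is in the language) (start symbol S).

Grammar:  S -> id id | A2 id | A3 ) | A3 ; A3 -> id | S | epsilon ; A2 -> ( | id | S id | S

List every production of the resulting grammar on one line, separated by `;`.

Nullable set = {A2, A3, S}.
ε ∈ L(G) since S is nullable, so keep S → ε.
Expand every rule over subsets of its nullable positions: S → A2 id gives A2 id | id. S → A3 ) gives A3 ) | ).

S -> id id | A2 id | id | A3 ) | ) | A3 | epsilon; A3 -> id | S; A2 -> ( | id | S id | S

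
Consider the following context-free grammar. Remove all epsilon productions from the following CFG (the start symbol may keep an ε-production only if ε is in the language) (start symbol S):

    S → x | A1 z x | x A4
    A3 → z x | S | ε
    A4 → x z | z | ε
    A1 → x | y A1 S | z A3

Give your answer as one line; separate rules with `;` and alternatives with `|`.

Nullable nonterminals: {A3, A4}.
ε ∉ L(G), so no ε-production is kept.
For each production, add variants omitting each subset of nullable occurrences: A1 → z A3 gives z A3 | z.

S → x | A1 z x | x A4; A3 → z x | S; A4 → x z | z; A1 → x | y A1 S | z A3 | z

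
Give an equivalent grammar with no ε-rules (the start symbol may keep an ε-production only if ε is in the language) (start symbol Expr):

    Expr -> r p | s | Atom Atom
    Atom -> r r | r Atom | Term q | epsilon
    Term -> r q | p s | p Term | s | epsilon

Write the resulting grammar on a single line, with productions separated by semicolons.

The nullable symbols are {Atom, Expr, Term}.
ε ∈ L(G) since Expr is nullable, so keep Expr → ε.
Add the nullable-subset variants: Expr → Atom Atom gives Atom Atom | Atom. Atom → r Atom gives r Atom | r. Atom → Term q gives Term q | q. Term → p Term gives p Term | p.

Expr -> r p | s | Atom Atom | Atom | epsilon; Atom -> r r | r Atom | r | Term q | q; Term -> r q | p s | p Term | p | s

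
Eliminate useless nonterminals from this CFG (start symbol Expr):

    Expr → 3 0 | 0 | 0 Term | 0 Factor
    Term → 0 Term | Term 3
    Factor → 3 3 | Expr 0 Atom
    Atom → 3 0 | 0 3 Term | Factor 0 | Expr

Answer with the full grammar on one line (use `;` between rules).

Expr → 3 0 | 0 | 0 Factor; Factor → 3 3 | Expr 0 Atom; Atom → 3 0 | Factor 0 | Expr

Generating nonterminals: {Atom, Expr, Factor}.
Reachable from Expr after that: {Atom, Expr, Factor}.
Removed useless symbols: {Term} and every production mentioning them.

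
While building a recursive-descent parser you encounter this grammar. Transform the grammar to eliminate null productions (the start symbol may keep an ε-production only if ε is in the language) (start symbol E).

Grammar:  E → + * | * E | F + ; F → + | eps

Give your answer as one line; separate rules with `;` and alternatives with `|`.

Nullable set = {F}.
ε ∉ L(G), so no ε-production is kept.
Add the nullable-subset variants: E → F + gives F + | +.

E → + * | * E | F + | +; F → +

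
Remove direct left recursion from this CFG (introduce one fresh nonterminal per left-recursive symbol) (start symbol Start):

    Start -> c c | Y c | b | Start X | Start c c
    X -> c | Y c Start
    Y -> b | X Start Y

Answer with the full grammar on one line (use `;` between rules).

Directly left-recursive nonterminal: Start.
For Start: α = {X, c c}, β = {c c, Y c, b}. Rewrite as Start → β Start1 and Start1 → α Start1 | ε.

Start -> c c Start1 | Y c Start1 | b Start1; X -> c | Y c Start; Y -> b | X Start Y; Start1 -> X Start1 | c c Start1 | ε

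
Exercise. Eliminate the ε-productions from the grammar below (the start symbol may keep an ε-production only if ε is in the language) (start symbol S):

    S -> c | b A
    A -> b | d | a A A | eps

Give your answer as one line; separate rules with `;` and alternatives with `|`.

Nullable set = {A}.
ε ∉ L(G), so no ε-production is kept.
For each production, add variants omitting each subset of nullable occurrences: S → b A gives b A | b. A → a A A gives a A A | a A | a.

S -> c | b A | b; A -> b | d | a A A | a A | a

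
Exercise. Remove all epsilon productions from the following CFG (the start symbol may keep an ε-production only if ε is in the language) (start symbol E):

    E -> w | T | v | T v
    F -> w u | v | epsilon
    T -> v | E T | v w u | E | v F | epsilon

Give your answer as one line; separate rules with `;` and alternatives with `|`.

Nullable nonterminals: {E, F, T}.
ε ∈ L(G) since E is nullable, so keep E → ε.
For each production, add variants omitting each subset of nullable occurrences: T → E T gives E T | E.

E -> w | T | v | T v | epsilon; F -> w u | v; T -> v | E T | E | v w u | v F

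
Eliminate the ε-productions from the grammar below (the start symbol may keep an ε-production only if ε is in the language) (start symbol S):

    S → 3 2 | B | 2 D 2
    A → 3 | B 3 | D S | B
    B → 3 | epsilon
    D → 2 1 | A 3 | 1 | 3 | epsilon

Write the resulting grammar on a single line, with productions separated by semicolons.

Nullable set = {A, B, D, S}.
ε ∈ L(G) since S is nullable, so keep S → ε.
Add the nullable-subset variants: S → 2 D 2 gives 2 D 2 | 2 2. A → D S gives D S | D | S. D → A 3 gives A 3 | 3.

S → 3 2 | B | 2 D 2 | 2 2 | ε; A → 3 | B 3 | D S | D | S | B; B → 3; D → 2 1 | A 3 | 3 | 1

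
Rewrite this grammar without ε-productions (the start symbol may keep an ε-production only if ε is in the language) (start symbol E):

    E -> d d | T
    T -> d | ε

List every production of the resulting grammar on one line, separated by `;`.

Nullable nonterminals: {E, T}.
ε ∈ L(G) since E is nullable, so keep E → ε.

E -> d d | T | ε; T -> d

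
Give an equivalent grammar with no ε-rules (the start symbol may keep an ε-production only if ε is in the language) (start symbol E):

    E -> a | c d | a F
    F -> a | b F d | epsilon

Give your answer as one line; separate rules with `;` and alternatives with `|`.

Nullable nonterminals: {F}.
ε ∉ L(G), so no ε-production is kept.
Expand every rule over subsets of its nullable positions: F → b F d gives b F d | b d.

E -> a | c d | a F; F -> a | b F d | b d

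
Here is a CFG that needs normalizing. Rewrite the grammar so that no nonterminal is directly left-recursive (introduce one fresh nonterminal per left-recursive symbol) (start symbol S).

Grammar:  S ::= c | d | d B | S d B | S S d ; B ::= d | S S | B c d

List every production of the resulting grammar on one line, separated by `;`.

S, B are directly left-recursive.
For S: α = {d B, S d}, β = {c, d, d B}. Rewrite as S → β S' and S' → α S' | ε.
For B: α = {c d}, β = {d, S S}. Rewrite as B → β B' and B' → α B' | ε.

S ::= c S' | d S' | d B S'; B ::= d B' | S S B'; S' ::= d B S' | S d S' | ε; B' ::= c d B' | ε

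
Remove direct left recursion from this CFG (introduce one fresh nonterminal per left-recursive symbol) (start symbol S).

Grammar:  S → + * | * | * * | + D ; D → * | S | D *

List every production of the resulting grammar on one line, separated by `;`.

Directly left-recursive nonterminal: D.
For D: α = {*}, β = {*, S}. Rewrite as D → β D' and D' → α D' | ε.

S → + * | * | * * | + D; D → * D' | S D'; D' → * D' | ε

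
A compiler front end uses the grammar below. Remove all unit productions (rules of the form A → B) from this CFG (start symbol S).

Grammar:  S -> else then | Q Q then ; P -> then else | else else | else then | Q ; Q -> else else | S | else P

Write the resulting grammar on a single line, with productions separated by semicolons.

S -> else then | Q Q then; P -> else then | Q Q then | then else | else else | else P; Q -> else then | Q Q then | else else | else P

Unit pairs: P ⇒* {Q, S}; Q ⇒* {S}.
For every A with A ⇒* B via unit rules, add B's non-unit alternatives to A; then delete every rule of the form X → Y.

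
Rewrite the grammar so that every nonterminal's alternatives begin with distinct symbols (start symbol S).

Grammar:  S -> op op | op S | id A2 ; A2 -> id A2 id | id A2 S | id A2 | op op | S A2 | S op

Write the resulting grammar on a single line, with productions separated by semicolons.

S -> id A2 | op S'; A2 -> op op | id A2 A2' | S A2''; S' -> op | S; A2' -> id | S | ε; A2'' -> A2 | op

S has alternatives sharing prefix 'op': factor to S → op S' with S' → op | S.
A2 has alternatives sharing prefix 'id A2': factor to A2 → id A2 A2' with A2' → id | S | ε.
A2 has alternatives sharing prefix 'S': factor to A2 → S A2'' with A2'' → A2 | op.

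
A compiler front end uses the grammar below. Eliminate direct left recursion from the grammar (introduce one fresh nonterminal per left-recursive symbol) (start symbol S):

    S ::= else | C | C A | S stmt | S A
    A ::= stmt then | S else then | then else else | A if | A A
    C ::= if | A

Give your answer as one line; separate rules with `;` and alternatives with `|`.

S, A are directly left-recursive.
For S: α = {stmt, A}, β = {else, C, C A}. Rewrite as S → β S' and S' → α S' | ε.
For A: α = {if, A}, β = {stmt then, S else then, then else else}. Rewrite as A → β A' and A' → α A' | ε.

S ::= else S' | C S' | C A S'; A ::= stmt then A' | S else then A' | then else else A'; C ::= if | A; S' ::= stmt S' | A S' | epsilon; A' ::= if A' | A A' | epsilon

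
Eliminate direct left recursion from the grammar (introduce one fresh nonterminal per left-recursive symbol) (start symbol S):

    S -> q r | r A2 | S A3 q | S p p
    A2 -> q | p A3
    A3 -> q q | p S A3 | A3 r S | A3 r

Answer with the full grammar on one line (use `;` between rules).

S -> q r S' | r A2 S'; A2 -> q | p A3; A3 -> q q A3' | p S A3 A3'; S' -> A3 q S' | p p S' | ε; A3' -> r S A3' | r A3' | ε

S, A3 are directly left-recursive.
For S: α = {A3 q, p p}, β = {q r, r A2}. Rewrite as S → β S' and S' → α S' | ε.
For A3: α = {r S, r}, β = {q q, p S A3}. Rewrite as A3 → β A3' and A3' → α A3' | ε.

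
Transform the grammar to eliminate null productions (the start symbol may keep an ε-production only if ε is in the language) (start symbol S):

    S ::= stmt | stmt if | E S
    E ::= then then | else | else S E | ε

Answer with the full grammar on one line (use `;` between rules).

S ::= stmt | stmt if | E S; E ::= then then | else | else S E | else S

Nullable set = {E}.
ε ∉ L(G), so no ε-production is kept.
Expand every rule over subsets of its nullable positions: E → else S E gives else S E | else S.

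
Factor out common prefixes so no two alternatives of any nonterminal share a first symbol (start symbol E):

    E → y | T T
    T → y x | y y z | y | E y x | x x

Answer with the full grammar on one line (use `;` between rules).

T has alternatives sharing prefix 'y': factor to T → y T' with T' → x | y z | ε.

E → y | T T; T → E y x | x x | y T'; T' → x | y z | ε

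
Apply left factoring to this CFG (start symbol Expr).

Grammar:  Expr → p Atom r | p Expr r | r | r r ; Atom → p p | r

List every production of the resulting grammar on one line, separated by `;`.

Expr → p Expr1 | r Expr2; Atom → p p | r; Expr1 → Atom r | Expr r; Expr2 → ε | r

Expr has alternatives sharing prefix 'p': factor to Expr → p Expr1 with Expr1 → Atom r | Expr r.
Expr has alternatives sharing prefix 'r': factor to Expr → r Expr2 with Expr2 → ε | r.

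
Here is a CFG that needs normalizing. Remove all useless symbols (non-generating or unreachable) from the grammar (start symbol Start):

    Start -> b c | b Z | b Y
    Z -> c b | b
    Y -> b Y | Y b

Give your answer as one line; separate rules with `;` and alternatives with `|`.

Start -> b c | b Z; Z -> c b | b

Generating nonterminals: {Start, Z}.
Reachable from Start after that: {Start, Z}.
Removed useless symbols: {Y} and every production mentioning them.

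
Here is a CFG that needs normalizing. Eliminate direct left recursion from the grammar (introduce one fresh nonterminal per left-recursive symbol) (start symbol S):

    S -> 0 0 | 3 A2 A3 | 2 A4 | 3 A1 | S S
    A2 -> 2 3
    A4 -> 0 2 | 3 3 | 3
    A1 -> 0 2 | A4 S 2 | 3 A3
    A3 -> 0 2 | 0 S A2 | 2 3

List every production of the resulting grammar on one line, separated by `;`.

S -> 0 0 S' | 3 A2 A3 S' | 2 A4 S' | 3 A1 S'; A2 -> 2 3; A4 -> 0 2 | 3 3 | 3; A1 -> 0 2 | A4 S 2 | 3 A3; A3 -> 0 2 | 0 S A2 | 2 3; S' -> S S' | ε

Left recursion appears on S.
For S: α = {S}, β = {0 0, 3 A2 A3, 2 A4, 3 A1}. Rewrite as S → β S' and S' → α S' | ε.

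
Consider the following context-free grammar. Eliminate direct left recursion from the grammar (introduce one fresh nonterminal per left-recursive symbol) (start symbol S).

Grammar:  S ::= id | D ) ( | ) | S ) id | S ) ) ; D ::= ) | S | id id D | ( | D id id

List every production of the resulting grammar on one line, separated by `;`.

Left recursion appears on S, D.
For S: α = {) id, ) )}, β = {id, D ) (, )}. Rewrite as S → β S' and S' → α S' | ε.
For D: α = {id id}, β = {), S, id id D, (}. Rewrite as D → β D' and D' → α D' | ε.

S ::= id S' | D ) ( S' | ) S'; D ::= ) D' | S D' | id id D D' | ( D'; S' ::= ) id S' | ) ) S' | ε; D' ::= id id D' | ε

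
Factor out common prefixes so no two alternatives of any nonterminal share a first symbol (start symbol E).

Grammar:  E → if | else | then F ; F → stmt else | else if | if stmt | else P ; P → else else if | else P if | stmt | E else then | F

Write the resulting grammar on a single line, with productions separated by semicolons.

F has alternatives sharing prefix 'else': factor to F → else F' with F' → if | P.
P has alternatives sharing prefix 'else': factor to P → else P' with P' → else if | P if.

E → if | else | then F; F → stmt else | if stmt | else F'; P → stmt | E else then | F | else P'; F' → if | P; P' → else if | P if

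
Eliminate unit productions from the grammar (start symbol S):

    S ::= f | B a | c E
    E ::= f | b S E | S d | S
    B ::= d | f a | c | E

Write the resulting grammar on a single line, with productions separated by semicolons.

Unit pairs: B ⇒* {E, S}; E ⇒* {S}.
For each unit pair (A, B), copy every non-unit production of B to A, then drop all unit productions.

S ::= f | B a | c E; E ::= f | b S E | S d | B a | c E; B ::= d | f a | c | f | b S E | S d | B a | c E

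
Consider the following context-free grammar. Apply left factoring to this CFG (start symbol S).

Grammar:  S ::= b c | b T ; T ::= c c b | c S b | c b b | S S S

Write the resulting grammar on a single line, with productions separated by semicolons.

S has alternatives sharing prefix 'b': factor to S → b S' with S' → c | T.
T has alternatives sharing prefix 'c': factor to T → c T' with T' → c b | S b | b b.

S ::= b S'; T ::= S S S | c T'; S' ::= c | T; T' ::= c b | S b | b b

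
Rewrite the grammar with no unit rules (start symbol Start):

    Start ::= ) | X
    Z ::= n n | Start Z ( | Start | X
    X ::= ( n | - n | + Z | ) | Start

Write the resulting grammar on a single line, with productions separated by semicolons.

Unit pairs: Start ⇒* {X}; X ⇒* {Start}; Z ⇒* {Start, X}.
For each unit pair (A, B), copy every non-unit production of B to A, then drop all unit productions.

Start ::= ) | ( n | - n | + Z; Z ::= n n | Start Z ( | ) | ( n | - n | + Z; X ::= ) | ( n | - n | + Z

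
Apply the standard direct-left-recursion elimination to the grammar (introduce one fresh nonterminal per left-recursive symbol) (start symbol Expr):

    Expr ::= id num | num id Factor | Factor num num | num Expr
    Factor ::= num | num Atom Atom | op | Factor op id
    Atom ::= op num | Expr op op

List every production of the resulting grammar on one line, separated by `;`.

Expr ::= id num | num id Factor | Factor num num | num Expr; Factor ::= num Factor1 | num Atom Atom Factor1 | op Factor1; Atom ::= op num | Expr op op; Factor1 ::= op id Factor1 | ε

Left recursion appears on Factor.
For Factor: α = {op id}, β = {num, num Atom Atom, op}. Rewrite as Factor → β Factor1 and Factor1 → α Factor1 | ε.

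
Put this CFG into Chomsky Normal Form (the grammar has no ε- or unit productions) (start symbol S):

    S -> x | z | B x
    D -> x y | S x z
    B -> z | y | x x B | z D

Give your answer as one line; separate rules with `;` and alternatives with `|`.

S -> x | z | B X1; D -> X1 X2 | S Y1; B -> z | y | X1 Y2 | X3 D; X1 -> x; X2 -> y; X3 -> z; Y1 -> X1 X3; Y2 -> X1 B

Introduce a nonterminal for each terminal appearing in a rule of length ≥ 2: X1 → x, X2 → y, X3 → z.
Binarize each right-hand side of length ≥ 3 by chaining fresh nonterminals (Y1, Y2, …): affected rules were D → S X1 X3; B → X1 X1 B.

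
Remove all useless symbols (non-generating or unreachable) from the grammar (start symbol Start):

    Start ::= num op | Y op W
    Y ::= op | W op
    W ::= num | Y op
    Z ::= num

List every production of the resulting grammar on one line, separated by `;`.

Start ::= num op | Y op W; Y ::= op | W op; W ::= num | Y op

Generating nonterminals: {Start, W, Y, Z}.
Reachable from Start after that: {Start, W, Y}.
Removed useless symbols: {Z} and every production mentioning them.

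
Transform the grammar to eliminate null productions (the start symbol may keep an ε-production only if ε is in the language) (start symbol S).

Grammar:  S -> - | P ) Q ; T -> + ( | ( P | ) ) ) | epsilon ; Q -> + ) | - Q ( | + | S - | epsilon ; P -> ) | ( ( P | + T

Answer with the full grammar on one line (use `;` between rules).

Nullable nonterminals: {Q, T}.
ε ∉ L(G), so no ε-production is kept.
Add the nullable-subset variants: S → P ) Q gives P ) Q | P ). Q → - Q ( gives - Q ( | - (. P → + T gives + T | +.

S -> - | P ) Q | P ); T -> + ( | ( P | ) ) ); Q -> + ) | - Q ( | - ( | + | S -; P -> ) | ( ( P | + T | +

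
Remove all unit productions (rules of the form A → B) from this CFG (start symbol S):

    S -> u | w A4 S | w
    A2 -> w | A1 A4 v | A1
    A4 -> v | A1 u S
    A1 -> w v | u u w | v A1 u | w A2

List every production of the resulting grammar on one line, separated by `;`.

S -> u | w A4 S | w; A2 -> w | A1 A4 v | w v | u u w | v A1 u | w A2; A4 -> v | A1 u S; A1 -> w v | u u w | v A1 u | w A2

Unit pairs: A2 ⇒* {A1}.
For each unit pair (A, B), copy every non-unit production of B to A, then drop all unit productions.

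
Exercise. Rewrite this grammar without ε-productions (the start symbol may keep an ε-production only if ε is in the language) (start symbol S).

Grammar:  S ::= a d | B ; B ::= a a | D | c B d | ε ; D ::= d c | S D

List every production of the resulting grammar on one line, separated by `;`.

S ::= a d | B | ε; B ::= a a | D | c B d | c d; D ::= d c | S D

Nullable set = {B, S}.
ε ∈ L(G) since S is nullable, so keep S → ε.
For each production, add variants omitting each subset of nullable occurrences: B → c B d gives c B d | c d.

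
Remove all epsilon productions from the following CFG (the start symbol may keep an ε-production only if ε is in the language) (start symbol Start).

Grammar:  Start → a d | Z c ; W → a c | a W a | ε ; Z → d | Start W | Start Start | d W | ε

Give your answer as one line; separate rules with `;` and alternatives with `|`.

Start → a d | Z c | c; W → a c | a W a | a a; Z → d | Start W | Start | Start Start | d W

Nullable set = {W, Z}.
ε ∉ L(G), so no ε-production is kept.
Expand every rule over subsets of its nullable positions: Start → Z c gives Z c | c. W → a W a gives a W a | a a. Z → Start W gives Start W | Start.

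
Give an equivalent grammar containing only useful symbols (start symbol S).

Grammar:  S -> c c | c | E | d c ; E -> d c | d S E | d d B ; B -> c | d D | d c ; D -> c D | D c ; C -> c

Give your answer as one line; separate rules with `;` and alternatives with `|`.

S -> c c | c | E | d c; E -> d c | d S E | d d B; B -> c | d c

Generating nonterminals: {B, C, E, S}.
Reachable from S after that: {B, E, S}.
Removed useless symbols: {C, D} and every production mentioning them.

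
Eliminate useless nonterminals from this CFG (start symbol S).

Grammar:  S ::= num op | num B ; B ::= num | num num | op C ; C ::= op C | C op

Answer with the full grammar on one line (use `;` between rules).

Generating nonterminals: {B, S}.
Reachable from S after that: {B, S}.
Removed useless symbols: {C} and every production mentioning them.

S ::= num op | num B; B ::= num | num num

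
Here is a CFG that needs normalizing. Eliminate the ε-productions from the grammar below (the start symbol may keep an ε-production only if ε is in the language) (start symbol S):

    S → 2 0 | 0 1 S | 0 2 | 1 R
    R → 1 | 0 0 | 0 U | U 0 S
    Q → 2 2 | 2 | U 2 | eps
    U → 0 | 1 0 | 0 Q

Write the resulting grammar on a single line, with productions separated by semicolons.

S → 2 0 | 0 1 S | 0 2 | 1 R; R → 1 | 0 0 | 0 U | U 0 S; Q → 2 2 | 2 | U 2; U → 0 | 1 0 | 0 Q

Nullable set = {Q}.
ε ∉ L(G), so no ε-production is kept.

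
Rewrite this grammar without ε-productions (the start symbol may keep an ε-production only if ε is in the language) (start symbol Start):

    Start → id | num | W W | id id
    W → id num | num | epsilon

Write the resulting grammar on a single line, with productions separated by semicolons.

Start → id | num | W W | W | id id | ε; W → id num | num

The nullable symbols are {Start, W}.
ε ∈ L(G) since Start is nullable, so keep Start → ε.
Add the nullable-subset variants: Start → W W gives W W | W.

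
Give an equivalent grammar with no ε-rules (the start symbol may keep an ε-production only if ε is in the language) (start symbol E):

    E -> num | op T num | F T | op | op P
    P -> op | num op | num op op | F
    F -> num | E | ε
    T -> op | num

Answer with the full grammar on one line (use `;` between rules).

The nullable symbols are {F, P}.
ε ∉ L(G), so no ε-production is kept.
Expand every rule over subsets of its nullable positions: E → F T gives F T | T.

E -> num | op T num | F T | T | op | op P; P -> op | num op | num op op | F; F -> num | E; T -> op | num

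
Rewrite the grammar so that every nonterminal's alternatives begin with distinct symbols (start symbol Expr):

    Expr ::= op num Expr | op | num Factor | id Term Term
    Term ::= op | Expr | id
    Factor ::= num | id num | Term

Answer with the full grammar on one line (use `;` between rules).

Expr has alternatives sharing prefix 'op': factor to Expr → op Expr1 with Expr1 → num Expr | ε.

Expr ::= num Factor | id Term Term | op Expr1; Term ::= op | Expr | id; Factor ::= num | id num | Term; Expr1 ::= num Expr | ε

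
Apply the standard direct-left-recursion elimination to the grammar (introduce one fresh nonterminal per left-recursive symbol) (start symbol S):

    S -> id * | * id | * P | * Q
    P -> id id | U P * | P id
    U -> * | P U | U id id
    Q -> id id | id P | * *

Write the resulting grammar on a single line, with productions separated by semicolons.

Directly left-recursive nonterminals: P, U.
For P: α = {id}, β = {id id, U P *}. Rewrite as P → β P' and P' → α P' | ε.
For U: α = {id id}, β = {*, P U}. Rewrite as U → β U' and U' → α U' | ε.

S -> id * | * id | * P | * Q; P -> id id P' | U P * P'; U -> * U' | P U U'; Q -> id id | id P | * *; P' -> id P' | ε; U' -> id id U' | ε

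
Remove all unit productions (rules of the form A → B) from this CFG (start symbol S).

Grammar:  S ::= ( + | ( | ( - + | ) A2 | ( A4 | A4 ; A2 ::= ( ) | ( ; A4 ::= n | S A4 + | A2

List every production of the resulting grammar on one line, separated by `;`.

Unit pairs: A4 ⇒* {A2}; S ⇒* {A2, A4}.
For each unit pair (A, B), copy every non-unit production of B to A, then drop all unit productions.

S ::= n | S A4 + | ( ) | ( | ( + | ( - + | ) A2 | ( A4; A2 ::= ( ) | (; A4 ::= n | S A4 + | ( ) | (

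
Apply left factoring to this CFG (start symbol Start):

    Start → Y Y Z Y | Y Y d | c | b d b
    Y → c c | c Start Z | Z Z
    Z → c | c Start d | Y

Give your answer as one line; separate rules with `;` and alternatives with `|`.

Start → c | b d b | Y Y Start1; Y → Z Z | c Y1; Z → Y | c Z1; Start1 → Z Y | d; Y1 → c | Start Z; Z1 → eps | Start d

Start has alternatives sharing prefix 'Y Y': factor to Start → Y Y Start1 with Start1 → Z Y | d.
Y has alternatives sharing prefix 'c': factor to Y → c Y1 with Y1 → c | Start Z.
Z has alternatives sharing prefix 'c': factor to Z → c Z1 with Z1 → ε | Start d.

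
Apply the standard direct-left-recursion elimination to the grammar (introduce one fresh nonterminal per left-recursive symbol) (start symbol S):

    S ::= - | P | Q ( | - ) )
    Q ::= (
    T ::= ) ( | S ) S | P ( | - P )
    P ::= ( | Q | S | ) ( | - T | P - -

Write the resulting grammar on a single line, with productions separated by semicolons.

P is directly left-recursive.
For P: α = {- -}, β = {(, Q, S, ) (, - T}. Rewrite as P → β P' and P' → α P' | ε.

S ::= - | P | Q ( | - ) ); Q ::= (; T ::= ) ( | S ) S | P ( | - P ); P ::= ( P' | Q P' | S P' | ) ( P' | - T P'; P' ::= - - P' | eps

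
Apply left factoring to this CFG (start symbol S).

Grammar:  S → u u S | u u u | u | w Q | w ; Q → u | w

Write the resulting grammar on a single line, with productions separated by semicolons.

S → u S' | w S''; Q → u | w; S' → ε | u S'''; S'' → Q | ε; S''' → S | u

S has alternatives sharing prefix 'u': factor to S → u S' with S' → u S | u u | ε.
S has alternatives sharing prefix 'w': factor to S → w S'' with S'' → Q | ε.
S' has alternatives sharing prefix 'u': factor to S' → u S''' with S''' → S | u.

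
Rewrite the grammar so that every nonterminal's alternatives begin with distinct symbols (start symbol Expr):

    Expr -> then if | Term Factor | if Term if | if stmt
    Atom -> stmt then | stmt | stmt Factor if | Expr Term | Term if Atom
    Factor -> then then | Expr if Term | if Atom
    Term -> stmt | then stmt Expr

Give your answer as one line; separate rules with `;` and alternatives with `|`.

Expr has alternatives sharing prefix 'if': factor to Expr → if Expr1 with Expr1 → Term if | stmt.
Atom has alternatives sharing prefix 'stmt': factor to Atom → stmt Atom1 with Atom1 → then | ε | Factor if.

Expr -> then if | Term Factor | if Expr1; Atom -> Expr Term | Term if Atom | stmt Atom1; Factor -> then then | Expr if Term | if Atom; Term -> stmt | then stmt Expr; Expr1 -> Term if | stmt; Atom1 -> then | eps | Factor if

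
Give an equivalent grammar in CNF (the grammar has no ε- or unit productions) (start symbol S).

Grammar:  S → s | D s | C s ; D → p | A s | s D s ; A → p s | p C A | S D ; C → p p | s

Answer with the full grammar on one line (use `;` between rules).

Introduce a nonterminal for each terminal appearing in a rule of length ≥ 2: X1 → s, X2 → p.
Binarize each right-hand side of length ≥ 3 by chaining fresh nonterminals (Y1, Y2, …): affected rules were D → X1 D X1; A → X2 C A.

S → s | D X1 | C X1; D → p | A X1 | X1 Y1; A → X2 X1 | X2 Y2 | S D; C → X2 X2 | s; X1 → s; X2 → p; Y1 → D X1; Y2 → C A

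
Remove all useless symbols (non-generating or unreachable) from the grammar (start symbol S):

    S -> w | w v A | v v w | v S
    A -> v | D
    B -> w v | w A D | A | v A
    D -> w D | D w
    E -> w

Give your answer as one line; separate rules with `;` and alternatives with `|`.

Generating nonterminals: {A, B, E, S}.
Reachable from S after that: {A, S}.
Removed useless symbols: {B, D, E} and every production mentioning them.

S -> w | w v A | v v w | v S; A -> v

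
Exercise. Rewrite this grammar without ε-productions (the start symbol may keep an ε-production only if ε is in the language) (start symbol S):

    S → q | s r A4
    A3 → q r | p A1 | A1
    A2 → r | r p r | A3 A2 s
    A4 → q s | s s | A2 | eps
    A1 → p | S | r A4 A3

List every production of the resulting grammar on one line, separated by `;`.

S → q | s r A4 | s r; A3 → q r | p A1 | A1; A2 → r | r p r | A3 A2 s; A4 → q s | s s | A2; A1 → p | S | r A4 A3 | r A3

Nullable nonterminals: {A4}.
ε ∉ L(G), so no ε-production is kept.
Expand every rule over subsets of its nullable positions: S → s r A4 gives s r A4 | s r. A1 → r A4 A3 gives r A4 A3 | r A3.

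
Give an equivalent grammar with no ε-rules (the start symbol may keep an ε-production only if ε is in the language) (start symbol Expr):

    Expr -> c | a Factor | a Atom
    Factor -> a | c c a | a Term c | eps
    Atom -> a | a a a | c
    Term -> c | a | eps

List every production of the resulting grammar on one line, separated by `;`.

The nullable symbols are {Factor, Term}.
ε ∉ L(G), so no ε-production is kept.
For each production, add variants omitting each subset of nullable occurrences: Expr → a Factor gives a Factor | a. Factor → a Term c gives a Term c | a c.

Expr -> c | a Factor | a | a Atom; Factor -> a | c c a | a Term c | a c; Atom -> a | a a a | c; Term -> c | a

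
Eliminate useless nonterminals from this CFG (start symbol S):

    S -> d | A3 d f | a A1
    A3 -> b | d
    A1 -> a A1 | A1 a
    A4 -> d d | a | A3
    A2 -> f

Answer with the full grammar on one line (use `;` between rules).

S -> d | A3 d f; A3 -> b | d

Generating nonterminals: {A2, A3, A4, S}.
Reachable from S after that: {A3, S}.
Removed useless symbols: {A1, A2, A4} and every production mentioning them.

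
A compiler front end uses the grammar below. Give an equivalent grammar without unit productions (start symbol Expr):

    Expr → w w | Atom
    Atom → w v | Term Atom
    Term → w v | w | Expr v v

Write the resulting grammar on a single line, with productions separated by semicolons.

Unit pairs: Expr ⇒* {Atom}.
Replace each nonterminal's rules with the union of the non-unit rules of every nonterminal it unit-derives.

Expr → w v | Term Atom | w w; Atom → w v | Term Atom; Term → w v | w | Expr v v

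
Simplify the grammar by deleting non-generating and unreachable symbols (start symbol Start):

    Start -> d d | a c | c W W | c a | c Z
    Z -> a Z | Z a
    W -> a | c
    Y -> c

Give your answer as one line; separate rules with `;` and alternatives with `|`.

Generating nonterminals: {Start, W, Y}.
Reachable from Start after that: {Start, W}.
Removed useless symbols: {Y, Z} and every production mentioning them.

Start -> d d | a c | c W W | c a; W -> a | c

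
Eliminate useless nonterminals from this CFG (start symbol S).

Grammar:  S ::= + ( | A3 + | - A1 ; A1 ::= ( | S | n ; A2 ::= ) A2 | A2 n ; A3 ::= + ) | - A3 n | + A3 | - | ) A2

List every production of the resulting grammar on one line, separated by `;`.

Generating nonterminals: {A1, A3, S}.
Reachable from S after that: {A1, A3, S}.
Removed useless symbols: {A2} and every production mentioning them.

S ::= + ( | A3 + | - A1; A1 ::= ( | S | n; A3 ::= + ) | - A3 n | + A3 | -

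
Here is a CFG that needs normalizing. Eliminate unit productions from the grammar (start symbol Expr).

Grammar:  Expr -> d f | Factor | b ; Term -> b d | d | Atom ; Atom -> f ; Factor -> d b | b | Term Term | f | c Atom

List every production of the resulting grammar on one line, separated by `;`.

Unit pairs: Expr ⇒* {Factor}; Term ⇒* {Atom}.
For every A with A ⇒* B via unit rules, add B's non-unit alternatives to A; then delete every rule of the form X → Y.

Expr -> d b | b | Term Term | f | c Atom | d f; Term -> b d | d | f; Atom -> f; Factor -> d b | b | Term Term | f | c Atom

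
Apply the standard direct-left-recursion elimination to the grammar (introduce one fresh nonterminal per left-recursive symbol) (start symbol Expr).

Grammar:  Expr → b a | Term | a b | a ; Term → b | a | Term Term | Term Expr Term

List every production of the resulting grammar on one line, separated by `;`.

Expr → b a | Term | a b | a; Term → b Term1 | a Term1; Term1 → Term Term1 | Expr Term Term1 | ε

Directly left-recursive nonterminal: Term.
For Term: α = {Term, Expr Term}, β = {b, a}. Rewrite as Term → β Term1 and Term1 → α Term1 | ε.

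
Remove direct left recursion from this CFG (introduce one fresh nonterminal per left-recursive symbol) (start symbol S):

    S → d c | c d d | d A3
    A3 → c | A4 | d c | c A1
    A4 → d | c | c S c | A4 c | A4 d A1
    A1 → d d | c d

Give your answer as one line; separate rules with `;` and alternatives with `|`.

S → d c | c d d | d A3; A3 → c | A4 | d c | c A1; A4 → d A4' | c A4' | c S c A4'; A1 → d d | c d; A4' → c A4' | d A1 A4' | ε

Left recursion appears on A4.
For A4: α = {c, d A1}, β = {d, c, c S c}. Rewrite as A4 → β A4' and A4' → α A4' | ε.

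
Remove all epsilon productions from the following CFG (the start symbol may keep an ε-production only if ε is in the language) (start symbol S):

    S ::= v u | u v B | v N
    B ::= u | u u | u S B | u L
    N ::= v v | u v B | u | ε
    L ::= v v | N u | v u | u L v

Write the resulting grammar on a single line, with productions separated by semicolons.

S ::= v u | u v B | v N | v; B ::= u | u u | u S B | u L; N ::= v v | u v B | u; L ::= v v | N u | u | v u | u L v

Nullable nonterminals: {N}.
ε ∉ L(G), so no ε-production is kept.
Add the nullable-subset variants: S → v N gives v N | v. L → N u gives N u | u.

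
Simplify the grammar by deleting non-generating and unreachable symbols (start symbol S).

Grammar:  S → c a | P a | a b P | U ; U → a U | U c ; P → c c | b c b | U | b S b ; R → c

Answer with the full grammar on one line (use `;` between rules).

S → c a | P a | a b P; P → c c | b c b | b S b

Generating nonterminals: {P, R, S}.
Reachable from S after that: {P, S}.
Removed useless symbols: {R, U} and every production mentioning them.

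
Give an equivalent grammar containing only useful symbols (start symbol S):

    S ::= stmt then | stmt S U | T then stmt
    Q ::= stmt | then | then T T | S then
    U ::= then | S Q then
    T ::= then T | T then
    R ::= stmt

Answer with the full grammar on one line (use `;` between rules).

S ::= stmt then | stmt S U; Q ::= stmt | then | S then; U ::= then | S Q then

Generating nonterminals: {Q, R, S, U}.
Reachable from S after that: {Q, S, U}.
Removed useless symbols: {R, T} and every production mentioning them.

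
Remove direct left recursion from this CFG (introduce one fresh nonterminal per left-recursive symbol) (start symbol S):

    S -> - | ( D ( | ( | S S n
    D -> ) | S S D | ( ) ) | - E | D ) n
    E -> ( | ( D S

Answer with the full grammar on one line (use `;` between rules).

S -> - S' | ( D ( S' | ( S'; D -> ) D' | S S D D' | ( ) ) D' | - E D'; E -> ( | ( D S; S' -> S n S' | ε; D' -> ) n D' | ε

S, D are directly left-recursive.
For S: α = {S n}, β = {-, ( D (, (}. Rewrite as S → β S' and S' → α S' | ε.
For D: α = {) n}, β = {), S S D, ( ) ), - E}. Rewrite as D → β D' and D' → α D' | ε.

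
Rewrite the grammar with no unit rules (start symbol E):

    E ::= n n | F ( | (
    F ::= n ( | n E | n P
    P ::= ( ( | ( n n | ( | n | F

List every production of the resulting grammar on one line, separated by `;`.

Unit pairs: P ⇒* {F}.
For each unit pair (A, B), copy every non-unit production of B to A, then drop all unit productions.

E ::= n n | F ( | (; F ::= n ( | n E | n P; P ::= n ( | n E | n P | ( ( | ( n n | ( | n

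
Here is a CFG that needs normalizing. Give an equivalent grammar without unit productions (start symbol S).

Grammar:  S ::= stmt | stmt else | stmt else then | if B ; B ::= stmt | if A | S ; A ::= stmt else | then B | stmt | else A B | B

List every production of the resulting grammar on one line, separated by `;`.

S ::= stmt | stmt else | stmt else then | if B; B ::= stmt | if A | stmt else | stmt else then | if B; A ::= stmt | if A | stmt else | stmt else then | if B | then B | else A B

Unit pairs: A ⇒* {B, S}; B ⇒* {S}.
Replace each nonterminal's rules with the union of the non-unit rules of every nonterminal it unit-derives.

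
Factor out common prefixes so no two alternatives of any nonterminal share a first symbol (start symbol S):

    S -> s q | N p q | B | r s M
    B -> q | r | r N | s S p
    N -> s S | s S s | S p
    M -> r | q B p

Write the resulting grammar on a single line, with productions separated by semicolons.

S -> s q | N p q | B | r s M; B -> q | s S p | r B'; N -> S p | s S N'; M -> r | q B p; B' -> ε | N; N' -> ε | s

B has alternatives sharing prefix 'r': factor to B → r B' with B' → ε | N.
N has alternatives sharing prefix 's S': factor to N → s S N' with N' → ε | s.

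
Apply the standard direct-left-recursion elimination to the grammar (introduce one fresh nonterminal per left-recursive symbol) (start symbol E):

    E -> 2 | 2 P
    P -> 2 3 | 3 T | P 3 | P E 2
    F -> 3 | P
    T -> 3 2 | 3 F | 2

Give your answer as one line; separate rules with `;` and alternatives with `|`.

P is directly left-recursive.
For P: α = {3, E 2}, β = {2 3, 3 T}. Rewrite as P → β P' and P' → α P' | ε.

E -> 2 | 2 P; P -> 2 3 P' | 3 T P'; F -> 3 | P; T -> 3 2 | 3 F | 2; P' -> 3 P' | E 2 P' | ε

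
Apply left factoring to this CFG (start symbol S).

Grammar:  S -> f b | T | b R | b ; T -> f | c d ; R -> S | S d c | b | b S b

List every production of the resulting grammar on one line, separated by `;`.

S has alternatives sharing prefix 'b': factor to S → b S' with S' → R | ε.
R has alternatives sharing prefix 'S': factor to R → S R' with R' → ε | d c.
R has alternatives sharing prefix 'b': factor to R → b R'' with R'' → ε | S b.

S -> f b | T | b S'; T -> f | c d; R -> S R' | b R''; S' -> R | ε; R' -> ε | d c; R'' -> ε | S b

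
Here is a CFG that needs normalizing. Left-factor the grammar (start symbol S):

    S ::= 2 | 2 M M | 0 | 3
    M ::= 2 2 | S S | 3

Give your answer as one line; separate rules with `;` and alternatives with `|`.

S has alternatives sharing prefix '2': factor to S → 2 S' with S' → ε | M M.

S ::= 0 | 3 | 2 S'; M ::= 2 2 | S S | 3; S' ::= ε | M M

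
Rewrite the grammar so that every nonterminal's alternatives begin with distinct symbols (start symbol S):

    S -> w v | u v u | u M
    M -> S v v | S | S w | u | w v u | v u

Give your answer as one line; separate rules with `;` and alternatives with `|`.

S has alternatives sharing prefix 'u': factor to S → u S' with S' → v u | M.
M has alternatives sharing prefix 'S': factor to M → S M' with M' → v v | ε | w.

S -> w v | u S'; M -> u | w v u | v u | S M'; S' -> v u | M; M' -> v v | eps | w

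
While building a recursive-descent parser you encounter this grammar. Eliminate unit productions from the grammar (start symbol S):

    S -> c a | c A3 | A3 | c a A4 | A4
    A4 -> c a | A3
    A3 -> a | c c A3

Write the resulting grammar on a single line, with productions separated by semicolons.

Unit pairs: A4 ⇒* {A3}; S ⇒* {A3, A4}.
For each unit pair (A, B), copy every non-unit production of B to A, then drop all unit productions.

S -> c a | c A3 | c a A4 | a | c c A3; A4 -> c a | a | c c A3; A3 -> a | c c A3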